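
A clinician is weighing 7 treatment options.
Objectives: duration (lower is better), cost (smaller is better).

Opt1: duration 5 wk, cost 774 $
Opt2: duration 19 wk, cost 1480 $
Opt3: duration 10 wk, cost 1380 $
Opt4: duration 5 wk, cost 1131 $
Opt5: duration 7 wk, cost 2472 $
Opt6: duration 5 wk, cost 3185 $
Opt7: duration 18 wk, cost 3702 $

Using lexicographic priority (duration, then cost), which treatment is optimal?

Opt1

First minimize duration: best is 5, kept {Opt1, Opt4, Opt6}.
Then minimize cost: best is 774, kept {Opt1}.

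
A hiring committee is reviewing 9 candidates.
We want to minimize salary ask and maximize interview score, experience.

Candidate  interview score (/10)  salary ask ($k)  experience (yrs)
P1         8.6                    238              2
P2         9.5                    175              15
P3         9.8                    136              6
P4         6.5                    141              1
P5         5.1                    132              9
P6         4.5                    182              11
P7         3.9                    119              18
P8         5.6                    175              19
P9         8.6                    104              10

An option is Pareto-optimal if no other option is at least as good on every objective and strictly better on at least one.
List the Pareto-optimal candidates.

P2, P3, P7, P8, P9

P1: dominated by P2 (interview score 9.5≥8.6, salary ask 175≤238, experience 15≥2).
P2: not dominated.
P3: not dominated (best interview score).
P4: dominated by P3 (interview score 9.8≥6.5, salary ask 136≤141, experience 6≥1).
P5: dominated by P9 (interview score 8.6≥5.1, salary ask 104≤132, experience 10≥9).
P6: dominated by P2 (interview score 9.5≥4.5, salary ask 175≤182, experience 15≥11).
P7: not dominated.
P8: not dominated (best experience).
P9: not dominated (best salary ask).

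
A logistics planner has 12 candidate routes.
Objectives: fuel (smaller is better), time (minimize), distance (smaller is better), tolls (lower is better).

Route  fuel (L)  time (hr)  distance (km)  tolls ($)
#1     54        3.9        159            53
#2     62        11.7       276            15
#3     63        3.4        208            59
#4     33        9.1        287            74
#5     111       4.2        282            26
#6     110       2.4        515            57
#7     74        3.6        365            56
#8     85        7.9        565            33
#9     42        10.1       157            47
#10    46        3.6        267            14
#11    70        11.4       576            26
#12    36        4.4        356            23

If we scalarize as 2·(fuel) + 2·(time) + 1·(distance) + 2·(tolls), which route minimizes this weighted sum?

#1: 2·54 + 2·3.9 + 1·159 + 2·53 = 380.8
#2: 2·62 + 2·11.7 + 1·276 + 2·15 = 453.4
#3: 2·63 + 2·3.4 + 1·208 + 2·59 = 458.8
#4: 2·33 + 2·9.1 + 1·287 + 2·74 = 519.2
#5: 2·111 + 2·4.2 + 1·282 + 2·26 = 564.4
#6: 2·110 + 2·2.4 + 1·515 + 2·57 = 853.8
#7: 2·74 + 2·3.6 + 1·365 + 2·56 = 632.2
#8: 2·85 + 2·7.9 + 1·565 + 2·33 = 816.8
#9: 2·42 + 2·10.1 + 1·157 + 2·47 = 355.2
#10: 2·46 + 2·3.6 + 1·267 + 2·14 = 394.2
#11: 2·70 + 2·11.4 + 1·576 + 2·26 = 790.8
#12: 2·36 + 2·4.4 + 1·356 + 2·23 = 482.8
Lowest: #9 at 355.2.

#9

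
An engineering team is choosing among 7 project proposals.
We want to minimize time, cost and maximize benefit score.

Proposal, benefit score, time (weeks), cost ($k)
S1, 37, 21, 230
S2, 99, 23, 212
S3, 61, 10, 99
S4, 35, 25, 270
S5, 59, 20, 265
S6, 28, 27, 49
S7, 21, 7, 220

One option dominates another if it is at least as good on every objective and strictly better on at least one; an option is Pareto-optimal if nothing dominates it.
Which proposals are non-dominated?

S2, S3, S6, S7

S1: dominated by S3 (benefit score 61≥37, time 10≤21, cost 99≤230).
S2: not dominated (best benefit score).
S3: not dominated.
S4: dominated by S1 (benefit score 37≥35, time 21≤25, cost 230≤270).
S5: dominated by S3 (benefit score 61≥59, time 10≤20, cost 99≤265).
S6: not dominated (best cost).
S7: not dominated (best time).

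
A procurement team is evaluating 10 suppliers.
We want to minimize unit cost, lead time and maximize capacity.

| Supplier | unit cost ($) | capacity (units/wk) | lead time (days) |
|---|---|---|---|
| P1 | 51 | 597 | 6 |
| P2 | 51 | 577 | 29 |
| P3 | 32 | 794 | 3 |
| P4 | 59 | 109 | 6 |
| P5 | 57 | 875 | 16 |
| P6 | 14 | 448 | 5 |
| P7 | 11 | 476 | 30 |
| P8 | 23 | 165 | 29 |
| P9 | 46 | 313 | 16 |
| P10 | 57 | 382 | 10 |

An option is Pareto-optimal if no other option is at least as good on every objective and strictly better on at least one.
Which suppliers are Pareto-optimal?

P3, P5, P6, P7

P1: dominated by P3 (unit cost 32≤51, capacity 794≥597, lead time 3≤6).
P2: dominated by P1 (unit cost 51≤51, capacity 597≥577, lead time 6≤29).
P3: not dominated (best lead time).
P4: dominated by P1 (unit cost 51≤59, capacity 597≥109, lead time 6≤6).
P5: not dominated (best capacity).
P6: not dominated.
P7: not dominated (best unit cost).
P8: dominated by P6 (unit cost 14≤23, capacity 448≥165, lead time 5≤29).
P9: dominated by P3 (unit cost 32≤46, capacity 794≥313, lead time 3≤16).
P10: dominated by P1 (unit cost 51≤57, capacity 597≥382, lead time 6≤10).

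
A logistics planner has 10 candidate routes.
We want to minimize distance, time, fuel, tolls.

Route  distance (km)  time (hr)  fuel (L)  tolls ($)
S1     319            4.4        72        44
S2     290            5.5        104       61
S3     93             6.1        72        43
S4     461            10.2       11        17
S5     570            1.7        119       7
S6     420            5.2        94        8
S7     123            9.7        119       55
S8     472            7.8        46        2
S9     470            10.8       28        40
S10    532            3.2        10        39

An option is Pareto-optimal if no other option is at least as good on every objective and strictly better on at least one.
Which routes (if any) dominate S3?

S1: worse on distance (319 vs 93).
S2: worse on distance (290 vs 93).
S4: worse on distance (461 vs 93).
S5: worse on distance (570 vs 93).
S6: worse on distance (420 vs 93).
S7: worse on distance (123 vs 93).
S8: worse on distance (472 vs 93).
S9: worse on distance (470 vs 93).
S10: worse on distance (532 vs 93).
No option dominates S3.

none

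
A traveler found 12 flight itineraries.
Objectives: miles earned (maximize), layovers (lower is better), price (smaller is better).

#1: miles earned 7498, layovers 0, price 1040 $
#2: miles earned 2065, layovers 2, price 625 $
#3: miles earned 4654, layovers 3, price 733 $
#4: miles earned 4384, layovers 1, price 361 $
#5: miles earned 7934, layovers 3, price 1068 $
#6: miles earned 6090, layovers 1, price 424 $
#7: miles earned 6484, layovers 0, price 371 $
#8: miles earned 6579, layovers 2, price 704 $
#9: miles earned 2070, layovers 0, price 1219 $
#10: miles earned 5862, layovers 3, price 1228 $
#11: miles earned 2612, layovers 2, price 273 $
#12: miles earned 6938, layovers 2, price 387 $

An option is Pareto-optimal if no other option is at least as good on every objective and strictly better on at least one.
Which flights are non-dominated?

#1: not dominated.
#2: dominated by #4 (miles earned 4384≥2065, layovers 1≤2, price 361≤625).
#3: dominated by #6 (miles earned 6090≥4654, layovers 1≤3, price 424≤733).
#4: not dominated.
#5: not dominated (best miles earned).
#6: dominated by #7 (miles earned 6484≥6090, layovers 0≤1, price 371≤424).
#7: not dominated.
#8: dominated by #12 (miles earned 6938≥6579, layovers 2≤2, price 387≤704).
#9: dominated by #1 (miles earned 7498≥2070, layovers 0≤0, price 1040≤1219).
#10: dominated by #1 (miles earned 7498≥5862, layovers 0≤3, price 1040≤1228).
#11: not dominated (best price).
#12: not dominated.

#1, #4, #5, #7, #11, #12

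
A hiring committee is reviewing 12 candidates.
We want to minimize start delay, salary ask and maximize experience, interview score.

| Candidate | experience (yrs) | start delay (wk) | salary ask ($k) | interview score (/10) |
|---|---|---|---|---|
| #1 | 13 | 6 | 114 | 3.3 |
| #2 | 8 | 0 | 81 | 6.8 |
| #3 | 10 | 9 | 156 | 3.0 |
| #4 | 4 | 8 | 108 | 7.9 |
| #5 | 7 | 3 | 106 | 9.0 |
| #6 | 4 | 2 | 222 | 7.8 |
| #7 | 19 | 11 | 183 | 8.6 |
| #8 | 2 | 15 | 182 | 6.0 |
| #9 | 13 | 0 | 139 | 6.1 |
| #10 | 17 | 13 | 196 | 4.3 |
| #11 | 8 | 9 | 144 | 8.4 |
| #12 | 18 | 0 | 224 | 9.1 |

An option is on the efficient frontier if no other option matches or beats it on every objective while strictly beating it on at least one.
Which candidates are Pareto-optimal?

#1: not dominated.
#2: not dominated (best salary ask).
#3: dominated by #1 (experience 13≥10, start delay 6≤9, salary ask 114≤156, interview score 3.3≥3.0).
#4: dominated by #5 (experience 7≥4, start delay 3≤8, salary ask 106≤108, interview score 9.0≥7.9).
#5: not dominated.
#6: not dominated.
#7: not dominated (best experience).
#8: dominated by #2 (experience 8≥2, start delay 0≤15, salary ask 81≤182, interview score 6.8≥6.0).
#9: not dominated.
#10: dominated by #7 (experience 19≥17, start delay 11≤13, salary ask 183≤196, interview score 8.6≥4.3).
#11: not dominated.
#12: not dominated (best interview score).

#1, #2, #5, #6, #7, #9, #11, #12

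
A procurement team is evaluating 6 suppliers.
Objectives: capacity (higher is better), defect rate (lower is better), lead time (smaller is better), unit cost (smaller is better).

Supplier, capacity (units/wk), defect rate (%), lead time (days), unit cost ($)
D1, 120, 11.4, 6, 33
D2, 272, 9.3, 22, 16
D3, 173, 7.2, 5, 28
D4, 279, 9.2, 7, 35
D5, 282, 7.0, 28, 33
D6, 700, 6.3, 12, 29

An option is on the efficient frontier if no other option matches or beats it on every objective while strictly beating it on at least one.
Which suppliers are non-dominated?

D1: dominated by D3 (capacity 173≥120, defect rate 7.2≤11.4, lead time 5≤6, unit cost 28≤33).
D2: not dominated (best unit cost).
D3: not dominated (best lead time).
D4: not dominated.
D5: dominated by D6 (capacity 700≥282, defect rate 6.3≤7.0, lead time 12≤28, unit cost 29≤33).
D6: not dominated (best capacity).

D2, D3, D4, D6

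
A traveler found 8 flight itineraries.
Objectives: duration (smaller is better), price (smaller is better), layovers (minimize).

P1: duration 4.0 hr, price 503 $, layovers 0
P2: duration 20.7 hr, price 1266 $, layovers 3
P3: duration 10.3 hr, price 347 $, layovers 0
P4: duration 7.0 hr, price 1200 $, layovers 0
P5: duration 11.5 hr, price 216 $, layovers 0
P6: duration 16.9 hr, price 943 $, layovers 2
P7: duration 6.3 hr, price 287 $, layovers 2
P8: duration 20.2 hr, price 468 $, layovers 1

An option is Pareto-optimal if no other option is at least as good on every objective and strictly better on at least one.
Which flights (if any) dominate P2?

P1, P3, P4, P5, P6, P7, P8

P1: duration 4.0≤20.7, price 503≤1266, layovers 0≤3 — dominates P2.
P3: duration 10.3≤20.7, price 347≤1266, layovers 0≤3 — dominates P2.
P4: duration 7.0≤20.7, price 1200≤1266, layovers 0≤3 — dominates P2.
P5: duration 11.5≤20.7, price 216≤1266, layovers 0≤3 — dominates P2.
P6: duration 16.9≤20.7, price 943≤1266, layovers 2≤3 — dominates P2.
P7: duration 6.3≤20.7, price 287≤1266, layovers 2≤3 — dominates P2.
P8: duration 20.2≤20.7, price 468≤1266, layovers 1≤3 — dominates P2.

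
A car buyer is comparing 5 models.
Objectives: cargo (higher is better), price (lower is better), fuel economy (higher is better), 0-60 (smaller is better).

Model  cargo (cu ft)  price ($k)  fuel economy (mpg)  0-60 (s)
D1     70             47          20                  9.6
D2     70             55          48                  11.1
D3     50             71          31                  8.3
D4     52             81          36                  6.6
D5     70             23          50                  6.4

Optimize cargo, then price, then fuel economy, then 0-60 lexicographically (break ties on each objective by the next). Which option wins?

D5

First maximize cargo: best is 70, kept {D1, D2, D5}.
Then minimize price: best is 23, kept {D5}.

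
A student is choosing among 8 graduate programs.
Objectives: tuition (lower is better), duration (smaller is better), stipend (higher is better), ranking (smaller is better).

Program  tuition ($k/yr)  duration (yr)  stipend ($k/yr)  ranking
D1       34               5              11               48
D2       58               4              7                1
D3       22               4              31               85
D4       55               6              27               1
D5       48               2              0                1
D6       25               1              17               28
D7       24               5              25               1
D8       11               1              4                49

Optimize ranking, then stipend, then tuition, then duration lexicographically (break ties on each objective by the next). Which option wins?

D4

First minimize ranking: best is 1, kept {D2, D4, D5, D7}.
Then maximize stipend: best is 27, kept {D4}.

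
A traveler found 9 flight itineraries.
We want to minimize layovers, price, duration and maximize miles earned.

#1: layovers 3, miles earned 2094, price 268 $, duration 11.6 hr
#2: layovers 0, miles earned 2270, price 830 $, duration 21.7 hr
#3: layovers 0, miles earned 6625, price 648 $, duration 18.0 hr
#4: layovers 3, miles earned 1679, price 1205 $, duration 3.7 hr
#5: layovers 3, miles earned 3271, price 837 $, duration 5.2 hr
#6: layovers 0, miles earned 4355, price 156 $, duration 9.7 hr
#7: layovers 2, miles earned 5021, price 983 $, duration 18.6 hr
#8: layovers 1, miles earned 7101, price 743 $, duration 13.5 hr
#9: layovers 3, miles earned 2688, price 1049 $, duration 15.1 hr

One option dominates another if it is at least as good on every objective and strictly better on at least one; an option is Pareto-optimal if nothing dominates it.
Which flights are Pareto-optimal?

#3, #4, #5, #6, #8

#1: dominated by #6 (layovers 0≤3, miles earned 4355≥2094, price 156≤268, duration 9.7≤11.6).
#2: dominated by #3 (layovers 0≤0, miles earned 6625≥2270, price 648≤830, duration 18.0≤21.7).
#3: not dominated.
#4: not dominated (best duration).
#5: not dominated.
#6: not dominated (best price).
#7: dominated by #3 (layovers 0≤2, miles earned 6625≥5021, price 648≤983, duration 18.0≤18.6).
#8: not dominated (best miles earned).
#9: dominated by #5 (layovers 3≤3, miles earned 3271≥2688, price 837≤1049, duration 5.2≤15.1).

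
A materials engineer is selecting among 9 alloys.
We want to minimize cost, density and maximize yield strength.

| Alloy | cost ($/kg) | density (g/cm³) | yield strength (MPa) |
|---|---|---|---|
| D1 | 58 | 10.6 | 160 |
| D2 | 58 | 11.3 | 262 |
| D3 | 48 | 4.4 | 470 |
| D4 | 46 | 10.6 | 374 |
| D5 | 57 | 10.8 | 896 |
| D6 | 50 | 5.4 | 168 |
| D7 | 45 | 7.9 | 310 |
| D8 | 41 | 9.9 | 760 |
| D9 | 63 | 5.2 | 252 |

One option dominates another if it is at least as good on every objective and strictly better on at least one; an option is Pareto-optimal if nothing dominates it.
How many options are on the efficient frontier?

D1: dominated by D3 (cost 48≤58, density 4.4≤10.6, yield strength 470≥160).
D2: dominated by D3 (cost 48≤58, density 4.4≤11.3, yield strength 470≥262).
D3: not dominated (best density).
D4: dominated by D8 (cost 41≤46, density 9.9≤10.6, yield strength 760≥374).
D5: not dominated (best yield strength).
D6: dominated by D3 (cost 48≤50, density 4.4≤5.4, yield strength 470≥168).
D7: not dominated.
D8: not dominated (best cost).
D9: dominated by D3 (cost 48≤63, density 4.4≤5.2, yield strength 470≥252).
Pareto-optimal: D3, D5, D7, D8 → 4.

4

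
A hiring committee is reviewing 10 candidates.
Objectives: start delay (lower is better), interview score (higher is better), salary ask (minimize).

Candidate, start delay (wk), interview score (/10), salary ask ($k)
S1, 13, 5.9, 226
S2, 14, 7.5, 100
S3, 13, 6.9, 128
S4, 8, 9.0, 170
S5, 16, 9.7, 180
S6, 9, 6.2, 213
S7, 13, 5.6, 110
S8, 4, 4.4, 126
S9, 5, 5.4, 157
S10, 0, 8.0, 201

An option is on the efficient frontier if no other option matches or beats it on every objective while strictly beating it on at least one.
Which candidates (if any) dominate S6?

S4, S10

S4: start delay 8≤9, interview score 9.0≥6.2, salary ask 170≤213 — dominates S6.
S10: start delay 0≤9, interview score 8.0≥6.2, salary ask 201≤213 — dominates S6.
Others (S1, S2, S3, S5, S7, S8, S9) are each worse than S6 on at least one objective.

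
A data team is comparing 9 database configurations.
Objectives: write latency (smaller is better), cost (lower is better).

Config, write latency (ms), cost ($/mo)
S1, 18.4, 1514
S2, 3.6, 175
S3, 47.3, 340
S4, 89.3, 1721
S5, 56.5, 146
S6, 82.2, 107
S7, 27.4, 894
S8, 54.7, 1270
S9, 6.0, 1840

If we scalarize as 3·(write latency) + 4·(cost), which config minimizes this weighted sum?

S1: 3·18.4 + 4·1514 = 6111.2
S2: 3·3.6 + 4·175 = 710.8
S3: 3·47.3 + 4·340 = 1501.9
S4: 3·89.3 + 4·1721 = 7151.9
S5: 3·56.5 + 4·146 = 753.5
S6: 3·82.2 + 4·107 = 674.6
S7: 3·27.4 + 4·894 = 3658.2
S8: 3·54.7 + 4·1270 = 5244.1
S9: 3·6.0 + 4·1840 = 7378.0
Lowest: S6 at 674.6.

S6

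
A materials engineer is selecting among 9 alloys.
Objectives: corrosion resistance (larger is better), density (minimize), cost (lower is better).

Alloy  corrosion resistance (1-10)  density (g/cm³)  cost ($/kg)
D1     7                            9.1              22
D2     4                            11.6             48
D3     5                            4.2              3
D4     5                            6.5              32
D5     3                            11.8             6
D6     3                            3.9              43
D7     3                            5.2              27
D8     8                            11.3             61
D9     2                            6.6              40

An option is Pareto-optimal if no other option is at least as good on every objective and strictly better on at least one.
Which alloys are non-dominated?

D1: not dominated.
D2: dominated by D1 (corrosion resistance 7≥4, density 9.1≤11.6, cost 22≤48).
D3: not dominated (best cost).
D4: dominated by D3 (corrosion resistance 5≥5, density 4.2≤6.5, cost 3≤32).
D5: dominated by D3 (corrosion resistance 5≥3, density 4.2≤11.8, cost 3≤6).
D6: not dominated (best density).
D7: dominated by D3 (corrosion resistance 5≥3, density 4.2≤5.2, cost 3≤27).
D8: not dominated (best corrosion resistance).
D9: dominated by D3 (corrosion resistance 5≥2, density 4.2≤6.6, cost 3≤40).

D1, D3, D6, D8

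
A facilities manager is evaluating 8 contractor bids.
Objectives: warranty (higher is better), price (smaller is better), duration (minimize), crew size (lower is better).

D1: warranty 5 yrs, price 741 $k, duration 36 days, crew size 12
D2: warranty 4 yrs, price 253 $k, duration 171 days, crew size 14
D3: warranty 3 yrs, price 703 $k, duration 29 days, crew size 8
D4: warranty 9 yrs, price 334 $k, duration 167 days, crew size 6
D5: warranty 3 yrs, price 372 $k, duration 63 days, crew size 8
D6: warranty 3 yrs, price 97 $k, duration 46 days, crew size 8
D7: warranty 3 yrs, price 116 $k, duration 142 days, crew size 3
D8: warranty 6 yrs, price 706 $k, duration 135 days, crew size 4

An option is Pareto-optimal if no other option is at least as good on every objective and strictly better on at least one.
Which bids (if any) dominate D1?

none

D2: worse on warranty (4 vs 5).
D3: worse on warranty (3 vs 5).
D4: worse on duration (167 vs 36).
D5: worse on warranty (3 vs 5).
D6: worse on warranty (3 vs 5).
D7: worse on warranty (3 vs 5).
D8: worse on duration (135 vs 36).
No option dominates D1.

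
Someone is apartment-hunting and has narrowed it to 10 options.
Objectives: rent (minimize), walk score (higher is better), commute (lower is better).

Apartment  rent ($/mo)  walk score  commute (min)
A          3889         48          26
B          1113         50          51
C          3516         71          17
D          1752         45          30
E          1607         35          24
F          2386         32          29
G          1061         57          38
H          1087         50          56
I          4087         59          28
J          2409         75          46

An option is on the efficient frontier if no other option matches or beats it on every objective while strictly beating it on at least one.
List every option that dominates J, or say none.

A: worse on rent (3889 vs 2409).
B: worse on walk score (50 vs 75).
C: worse on rent (3516 vs 2409).
D: worse on walk score (45 vs 75).
E: worse on walk score (35 vs 75).
F: worse on walk score (32 vs 75).
G: worse on walk score (57 vs 75).
H: worse on walk score (50 vs 75).
I: worse on rent (4087 vs 2409).
No option dominates J.

none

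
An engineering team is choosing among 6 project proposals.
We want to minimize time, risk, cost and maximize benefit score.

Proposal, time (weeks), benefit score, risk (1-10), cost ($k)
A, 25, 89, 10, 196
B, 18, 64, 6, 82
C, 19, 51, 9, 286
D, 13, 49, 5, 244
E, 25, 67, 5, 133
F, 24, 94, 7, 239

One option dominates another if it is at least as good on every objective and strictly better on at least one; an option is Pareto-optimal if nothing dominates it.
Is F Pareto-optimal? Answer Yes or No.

Yes

A: worse on time (25 vs 24).
B: worse on benefit score (64 vs 94).
C: worse on benefit score (51 vs 94).
D: worse on benefit score (49 vs 94).
E: worse on time (25 vs 24).
No option is at least as good as F on every objective and strictly better on one.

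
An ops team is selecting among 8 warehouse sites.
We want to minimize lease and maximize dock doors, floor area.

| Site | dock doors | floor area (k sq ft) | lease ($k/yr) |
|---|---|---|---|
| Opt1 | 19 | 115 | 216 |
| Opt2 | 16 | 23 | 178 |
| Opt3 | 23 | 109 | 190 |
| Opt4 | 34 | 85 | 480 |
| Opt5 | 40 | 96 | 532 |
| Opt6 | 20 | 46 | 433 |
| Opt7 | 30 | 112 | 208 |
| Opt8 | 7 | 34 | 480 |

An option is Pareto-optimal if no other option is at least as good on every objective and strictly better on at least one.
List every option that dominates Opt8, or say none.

Opt1, Opt3, Opt4, Opt6, Opt7

Opt1: dock doors 19≥7, floor area 115≥34, lease 216≤480 — dominates Opt8.
Opt3: dock doors 23≥7, floor area 109≥34, lease 190≤480 — dominates Opt8.
Opt4: dock doors 34≥7, floor area 85≥34, lease 480≤480 — dominates Opt8.
Opt6: dock doors 20≥7, floor area 46≥34, lease 433≤480 — dominates Opt8.
Opt7: dock doors 30≥7, floor area 112≥34, lease 208≤480 — dominates Opt8.
Others (Opt2, Opt5) are each worse than Opt8 on at least one objective.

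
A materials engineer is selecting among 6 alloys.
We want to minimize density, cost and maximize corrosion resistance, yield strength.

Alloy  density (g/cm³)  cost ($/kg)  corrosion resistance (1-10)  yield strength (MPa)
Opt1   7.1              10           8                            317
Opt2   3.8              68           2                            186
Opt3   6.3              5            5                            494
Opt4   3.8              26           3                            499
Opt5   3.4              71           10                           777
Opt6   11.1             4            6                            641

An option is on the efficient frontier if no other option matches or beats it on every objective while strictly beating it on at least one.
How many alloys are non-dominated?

5

Opt1: not dominated.
Opt2: dominated by Opt4 (density 3.8≤3.8, cost 26≤68, corrosion resistance 3≥2, yield strength 499≥186).
Opt3: not dominated.
Opt4: not dominated.
Opt5: not dominated (best density).
Opt6: not dominated (best cost).
Pareto-optimal: Opt1, Opt3, Opt4, Opt5, Opt6 → 5.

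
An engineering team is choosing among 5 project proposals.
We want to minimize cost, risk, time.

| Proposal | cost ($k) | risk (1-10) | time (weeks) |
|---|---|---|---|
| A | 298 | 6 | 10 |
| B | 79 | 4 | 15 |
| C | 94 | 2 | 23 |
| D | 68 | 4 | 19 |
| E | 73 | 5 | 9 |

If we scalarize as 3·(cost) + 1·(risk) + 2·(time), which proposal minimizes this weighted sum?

E

A: 3·298 + 1·6 + 2·10 = 920
B: 3·79 + 1·4 + 2·15 = 271
C: 3·94 + 1·2 + 2·23 = 330
D: 3·68 + 1·4 + 2·19 = 246
E: 3·73 + 1·5 + 2·9 = 242
Lowest: E at 242.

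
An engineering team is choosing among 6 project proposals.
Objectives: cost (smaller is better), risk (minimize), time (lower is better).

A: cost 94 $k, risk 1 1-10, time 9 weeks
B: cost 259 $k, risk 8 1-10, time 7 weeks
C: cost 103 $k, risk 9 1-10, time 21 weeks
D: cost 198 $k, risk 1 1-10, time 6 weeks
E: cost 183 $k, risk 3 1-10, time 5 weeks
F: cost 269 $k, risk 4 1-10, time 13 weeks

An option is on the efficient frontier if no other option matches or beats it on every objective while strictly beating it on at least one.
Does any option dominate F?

Yes

A vs F: cost 94≤269, risk 1≤4, time 9≤13 — A is at least as good on every objective and strictly better on at least one, so A dominates F.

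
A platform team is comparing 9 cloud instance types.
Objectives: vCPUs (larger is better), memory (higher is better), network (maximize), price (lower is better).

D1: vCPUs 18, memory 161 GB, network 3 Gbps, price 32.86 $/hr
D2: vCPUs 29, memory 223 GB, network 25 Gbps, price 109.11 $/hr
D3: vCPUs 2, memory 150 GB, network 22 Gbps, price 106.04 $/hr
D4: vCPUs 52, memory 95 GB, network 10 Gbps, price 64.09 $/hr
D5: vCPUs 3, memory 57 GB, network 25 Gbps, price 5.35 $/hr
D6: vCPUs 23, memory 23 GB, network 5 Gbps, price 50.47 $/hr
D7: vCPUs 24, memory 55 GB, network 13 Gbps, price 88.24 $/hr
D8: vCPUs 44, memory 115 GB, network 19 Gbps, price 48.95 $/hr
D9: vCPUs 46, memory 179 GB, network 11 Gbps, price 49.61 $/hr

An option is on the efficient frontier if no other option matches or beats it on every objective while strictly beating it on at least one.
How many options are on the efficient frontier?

7

D1: not dominated.
D2: not dominated (best memory).
D3: not dominated.
D4: not dominated (best vCPUs).
D5: not dominated (best price).
D6: dominated by D8 (vCPUs 44≥23, memory 115≥23, network 19≥5, price 48.95≤50.47).
D7: dominated by D8 (vCPUs 44≥24, memory 115≥55, network 19≥13, price 48.95≤88.24).
D8: not dominated.
D9: not dominated.
Pareto-optimal: D1, D2, D3, D4, D5, D8, D9 → 7.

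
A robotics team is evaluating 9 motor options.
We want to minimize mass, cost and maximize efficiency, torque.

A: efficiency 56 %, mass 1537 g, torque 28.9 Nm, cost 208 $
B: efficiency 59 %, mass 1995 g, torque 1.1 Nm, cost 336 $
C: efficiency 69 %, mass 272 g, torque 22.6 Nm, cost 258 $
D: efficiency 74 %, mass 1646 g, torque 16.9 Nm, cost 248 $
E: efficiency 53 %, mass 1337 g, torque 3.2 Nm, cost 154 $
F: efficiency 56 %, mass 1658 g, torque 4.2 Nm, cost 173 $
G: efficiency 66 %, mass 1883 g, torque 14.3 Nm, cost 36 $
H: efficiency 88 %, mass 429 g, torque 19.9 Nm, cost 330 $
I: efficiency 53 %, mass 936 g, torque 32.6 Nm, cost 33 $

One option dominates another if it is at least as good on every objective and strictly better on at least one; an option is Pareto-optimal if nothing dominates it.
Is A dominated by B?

B vs A: B is worse on mass (1995 vs 1537), so it does not dominate A.

No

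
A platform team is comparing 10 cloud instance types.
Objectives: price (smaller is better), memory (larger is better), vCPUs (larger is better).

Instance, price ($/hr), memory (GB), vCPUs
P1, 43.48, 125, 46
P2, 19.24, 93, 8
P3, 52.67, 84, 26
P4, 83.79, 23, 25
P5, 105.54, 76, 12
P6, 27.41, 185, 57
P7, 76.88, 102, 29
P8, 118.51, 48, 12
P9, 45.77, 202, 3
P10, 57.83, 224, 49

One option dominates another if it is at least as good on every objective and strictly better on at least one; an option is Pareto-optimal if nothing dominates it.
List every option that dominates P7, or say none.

P1: price 43.48≤76.88, memory 125≥102, vCPUs 46≥29 — dominates P7.
P6: price 27.41≤76.88, memory 185≥102, vCPUs 57≥29 — dominates P7.
P10: price 57.83≤76.88, memory 224≥102, vCPUs 49≥29 — dominates P7.
Others (P2, P3, P4, P5, P8, P9) are each worse than P7 on at least one objective.

P1, P6, P10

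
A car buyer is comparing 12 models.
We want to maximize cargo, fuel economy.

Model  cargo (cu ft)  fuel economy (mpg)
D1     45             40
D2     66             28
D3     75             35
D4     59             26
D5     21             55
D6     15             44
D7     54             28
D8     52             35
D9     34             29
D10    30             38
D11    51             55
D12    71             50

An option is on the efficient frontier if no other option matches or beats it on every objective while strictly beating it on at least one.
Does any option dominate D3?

D1: worse on cargo (45 vs 75).
D2: worse on cargo (66 vs 75).
D4: worse on cargo (59 vs 75).
D5: worse on cargo (21 vs 75).
D6: worse on cargo (15 vs 75).
D7: worse on cargo (54 vs 75).
D8: worse on cargo (52 vs 75).
D9: worse on cargo (34 vs 75).
D10: worse on cargo (30 vs 75).
D11: worse on cargo (51 vs 75).
D12: worse on cargo (71 vs 75).
No option is at least as good as D3 on every objective and strictly better on one.

No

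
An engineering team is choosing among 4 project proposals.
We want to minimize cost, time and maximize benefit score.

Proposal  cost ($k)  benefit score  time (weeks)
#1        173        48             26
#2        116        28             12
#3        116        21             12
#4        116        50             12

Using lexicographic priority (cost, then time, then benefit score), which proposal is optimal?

First minimize cost: best is 116, kept {#2, #3, #4}.
Then minimize time: best is 12, kept {#2, #3, #4}.
Then maximize benefit score: best is 50, kept {#4}.

#4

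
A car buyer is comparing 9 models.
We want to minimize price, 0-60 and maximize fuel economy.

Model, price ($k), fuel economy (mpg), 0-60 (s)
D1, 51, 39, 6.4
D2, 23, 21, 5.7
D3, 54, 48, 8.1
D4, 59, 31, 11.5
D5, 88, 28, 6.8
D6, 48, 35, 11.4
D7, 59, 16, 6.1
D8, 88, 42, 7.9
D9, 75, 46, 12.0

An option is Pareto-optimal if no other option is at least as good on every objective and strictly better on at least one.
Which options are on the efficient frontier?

D1, D2, D3, D6, D8

D1: not dominated.
D2: not dominated (best price).
D3: not dominated (best fuel economy).
D4: dominated by D1 (price 51≤59, fuel economy 39≥31, 0-60 6.4≤11.5).
D5: dominated by D1 (price 51≤88, fuel economy 39≥28, 0-60 6.4≤6.8).
D6: not dominated.
D7: dominated by D2 (price 23≤59, fuel economy 21≥16, 0-60 5.7≤6.1).
D8: not dominated.
D9: dominated by D3 (price 54≤75, fuel economy 48≥46, 0-60 8.1≤12.0).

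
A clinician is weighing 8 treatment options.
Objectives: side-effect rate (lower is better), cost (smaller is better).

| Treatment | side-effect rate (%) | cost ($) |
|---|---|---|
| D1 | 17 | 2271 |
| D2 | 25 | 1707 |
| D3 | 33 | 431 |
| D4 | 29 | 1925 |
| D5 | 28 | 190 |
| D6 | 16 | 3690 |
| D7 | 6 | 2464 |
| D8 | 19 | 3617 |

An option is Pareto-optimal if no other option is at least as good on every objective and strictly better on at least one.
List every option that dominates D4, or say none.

D2, D5

D2: side-effect rate 25≤29, cost 1707≤1925 — dominates D4.
D5: side-effect rate 28≤29, cost 190≤1925 — dominates D4.
Others (D1, D3, D6, D7, D8) are each worse than D4 on at least one objective.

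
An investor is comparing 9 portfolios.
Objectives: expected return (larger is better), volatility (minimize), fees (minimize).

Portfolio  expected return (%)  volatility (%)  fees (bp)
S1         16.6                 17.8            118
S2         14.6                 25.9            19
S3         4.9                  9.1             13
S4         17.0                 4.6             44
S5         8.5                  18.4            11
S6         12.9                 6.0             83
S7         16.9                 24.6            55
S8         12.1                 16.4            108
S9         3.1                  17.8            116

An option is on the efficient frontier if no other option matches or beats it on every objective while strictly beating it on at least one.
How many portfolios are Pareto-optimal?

4

S1: dominated by S4 (expected return 17.0≥16.6, volatility 4.6≤17.8, fees 44≤118).
S2: not dominated.
S3: not dominated.
S4: not dominated (best expected return).
S5: not dominated (best fees).
S6: dominated by S4 (expected return 17.0≥12.9, volatility 4.6≤6.0, fees 44≤83).
S7: dominated by S4 (expected return 17.0≥16.9, volatility 4.6≤24.6, fees 44≤55).
S8: dominated by S4 (expected return 17.0≥12.1, volatility 4.6≤16.4, fees 44≤108).
S9: dominated by S3 (expected return 4.9≥3.1, volatility 9.1≤17.8, fees 13≤116).
Pareto-optimal: S2, S3, S4, S5 → 4.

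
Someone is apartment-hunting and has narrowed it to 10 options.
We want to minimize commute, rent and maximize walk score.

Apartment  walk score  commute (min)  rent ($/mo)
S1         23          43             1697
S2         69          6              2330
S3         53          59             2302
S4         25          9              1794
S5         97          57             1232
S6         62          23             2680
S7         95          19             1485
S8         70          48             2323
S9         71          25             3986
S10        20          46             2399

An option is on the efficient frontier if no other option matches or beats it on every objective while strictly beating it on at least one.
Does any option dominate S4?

No

S1: worse on walk score (23 vs 25).
S2: worse on rent (2330 vs 1794).
S3: worse on commute (59 vs 9).
S5: worse on commute (57 vs 9).
S6: worse on commute (23 vs 9).
S7: worse on commute (19 vs 9).
S8: worse on commute (48 vs 9).
S9: worse on commute (25 vs 9).
S10: worse on walk score (20 vs 25).
No option is at least as good as S4 on every objective and strictly better on one.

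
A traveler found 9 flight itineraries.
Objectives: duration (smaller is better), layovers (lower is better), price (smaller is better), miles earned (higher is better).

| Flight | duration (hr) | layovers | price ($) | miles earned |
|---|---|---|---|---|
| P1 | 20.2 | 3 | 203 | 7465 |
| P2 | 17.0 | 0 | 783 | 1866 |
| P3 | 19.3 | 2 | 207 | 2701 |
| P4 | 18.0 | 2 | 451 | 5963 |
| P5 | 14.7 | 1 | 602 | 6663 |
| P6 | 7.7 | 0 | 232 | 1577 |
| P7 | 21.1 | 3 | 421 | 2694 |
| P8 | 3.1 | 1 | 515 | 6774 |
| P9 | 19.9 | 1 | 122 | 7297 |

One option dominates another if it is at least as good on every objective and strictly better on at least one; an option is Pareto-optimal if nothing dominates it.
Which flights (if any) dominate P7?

P1: duration 20.2≤21.1, layovers 3≤3, price 203≤421, miles earned 7465≥2694 — dominates P7.
P3: duration 19.3≤21.1, layovers 2≤3, price 207≤421, miles earned 2701≥2694 — dominates P7.
P9: duration 19.9≤21.1, layovers 1≤3, price 122≤421, miles earned 7297≥2694 — dominates P7.
Others (P2, P4, P5, P6, P8) are each worse than P7 on at least one objective.

P1, P3, P9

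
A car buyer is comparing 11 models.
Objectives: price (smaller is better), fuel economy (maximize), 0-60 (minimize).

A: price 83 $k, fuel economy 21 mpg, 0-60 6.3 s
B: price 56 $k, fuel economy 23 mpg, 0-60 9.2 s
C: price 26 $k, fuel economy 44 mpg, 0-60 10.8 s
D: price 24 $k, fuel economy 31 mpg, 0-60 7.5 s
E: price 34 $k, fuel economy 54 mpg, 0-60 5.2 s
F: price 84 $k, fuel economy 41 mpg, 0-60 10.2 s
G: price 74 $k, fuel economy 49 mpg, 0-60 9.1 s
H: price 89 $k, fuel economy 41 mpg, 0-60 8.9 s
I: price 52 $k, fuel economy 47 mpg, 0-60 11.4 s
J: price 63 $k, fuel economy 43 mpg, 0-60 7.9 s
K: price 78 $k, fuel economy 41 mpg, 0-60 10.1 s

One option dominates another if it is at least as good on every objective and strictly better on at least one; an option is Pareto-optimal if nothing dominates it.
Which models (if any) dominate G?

E: price 34≤74, fuel economy 54≥49, 0-60 5.2≤9.1 — dominates G.
Others (A, B, C, D, F, H, I, J, K) are each worse than G on at least one objective.

E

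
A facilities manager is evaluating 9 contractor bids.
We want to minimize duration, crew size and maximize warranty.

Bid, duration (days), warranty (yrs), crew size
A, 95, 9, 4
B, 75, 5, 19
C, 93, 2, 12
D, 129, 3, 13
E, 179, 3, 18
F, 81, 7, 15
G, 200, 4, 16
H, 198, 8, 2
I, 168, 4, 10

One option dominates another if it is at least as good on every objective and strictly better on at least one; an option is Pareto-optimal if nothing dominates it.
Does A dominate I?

A vs I: duration 95≤168, warranty 9≥4, crew size 4≤10 — A is at least as good on every objective with at least one strict improvement.

Yes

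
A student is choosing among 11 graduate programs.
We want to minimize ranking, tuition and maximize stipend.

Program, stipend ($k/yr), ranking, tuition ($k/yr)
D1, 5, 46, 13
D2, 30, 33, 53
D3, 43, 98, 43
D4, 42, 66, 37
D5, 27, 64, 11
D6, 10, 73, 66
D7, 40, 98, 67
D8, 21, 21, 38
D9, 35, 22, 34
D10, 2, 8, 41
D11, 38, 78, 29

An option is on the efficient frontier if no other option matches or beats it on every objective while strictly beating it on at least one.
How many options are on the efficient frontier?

D1: not dominated.
D2: dominated by D9 (stipend 35≥30, ranking 22≤33, tuition 34≤53).
D3: not dominated (best stipend).
D4: not dominated.
D5: not dominated (best tuition).
D6: dominated by D2 (stipend 30≥10, ranking 33≤73, tuition 53≤66).
D7: dominated by D3 (stipend 43≥40, ranking 98≤98, tuition 43≤67).
D8: not dominated.
D9: not dominated.
D10: not dominated (best ranking).
D11: not dominated.
Pareto-optimal: D1, D3, D4, D5, D8, D9, D10, D11 → 8.

8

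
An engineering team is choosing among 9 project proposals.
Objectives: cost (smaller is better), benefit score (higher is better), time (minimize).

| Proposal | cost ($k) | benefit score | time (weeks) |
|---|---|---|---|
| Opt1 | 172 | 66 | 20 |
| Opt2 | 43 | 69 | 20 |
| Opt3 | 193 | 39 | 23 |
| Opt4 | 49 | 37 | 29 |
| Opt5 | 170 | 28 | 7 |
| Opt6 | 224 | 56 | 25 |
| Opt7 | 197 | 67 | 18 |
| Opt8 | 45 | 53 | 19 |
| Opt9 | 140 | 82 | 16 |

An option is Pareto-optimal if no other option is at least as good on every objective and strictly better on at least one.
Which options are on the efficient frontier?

Opt2, Opt5, Opt8, Opt9

Opt1: dominated by Opt2 (cost 43≤172, benefit score 69≥66, time 20≤20).
Opt2: not dominated (best cost).
Opt3: dominated by Opt1 (cost 172≤193, benefit score 66≥39, time 20≤23).
Opt4: dominated by Opt2 (cost 43≤49, benefit score 69≥37, time 20≤29).
Opt5: not dominated (best time).
Opt6: dominated by Opt1 (cost 172≤224, benefit score 66≥56, time 20≤25).
Opt7: dominated by Opt9 (cost 140≤197, benefit score 82≥67, time 16≤18).
Opt8: not dominated.
Opt9: not dominated (best benefit score).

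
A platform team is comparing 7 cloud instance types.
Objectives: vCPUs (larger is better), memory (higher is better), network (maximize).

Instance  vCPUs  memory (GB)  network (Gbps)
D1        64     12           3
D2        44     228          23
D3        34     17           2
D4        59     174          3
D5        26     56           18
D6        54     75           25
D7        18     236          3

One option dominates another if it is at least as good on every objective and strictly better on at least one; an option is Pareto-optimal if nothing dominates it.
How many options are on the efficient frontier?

D1: not dominated (best vCPUs).
D2: not dominated.
D3: dominated by D2 (vCPUs 44≥34, memory 228≥17, network 23≥2).
D4: not dominated.
D5: dominated by D2 (vCPUs 44≥26, memory 228≥56, network 23≥18).
D6: not dominated (best network).
D7: not dominated (best memory).
Pareto-optimal: D1, D2, D4, D6, D7 → 5.

5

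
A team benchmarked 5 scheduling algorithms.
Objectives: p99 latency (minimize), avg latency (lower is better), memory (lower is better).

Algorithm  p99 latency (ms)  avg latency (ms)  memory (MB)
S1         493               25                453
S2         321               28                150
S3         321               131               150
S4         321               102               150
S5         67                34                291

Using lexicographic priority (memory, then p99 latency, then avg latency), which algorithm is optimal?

First minimize memory: best is 150, kept {S2, S3, S4}.
Then minimize p99 latency: best is 321, kept {S2, S3, S4}.
Then minimize avg latency: best is 28, kept {S2}.

S2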